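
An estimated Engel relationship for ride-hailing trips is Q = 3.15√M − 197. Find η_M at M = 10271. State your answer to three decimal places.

1.306

At M = 10271: Q = 122.240.
dQ/dM = 3.15/(2√M) = 0.0155408 at this income.
η = (dQ/dM)·(M/Q) = 0.0155408 × (10271/122.240) = 1.306.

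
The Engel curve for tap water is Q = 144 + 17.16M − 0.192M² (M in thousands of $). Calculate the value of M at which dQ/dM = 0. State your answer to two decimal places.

dQ/dM = 17.16 − 0.384M.
The good is inferior where dQ/dM < 0. Setting dQ/dM = 0 gives M = 17.16 / 0.384 = 44.69.

44.69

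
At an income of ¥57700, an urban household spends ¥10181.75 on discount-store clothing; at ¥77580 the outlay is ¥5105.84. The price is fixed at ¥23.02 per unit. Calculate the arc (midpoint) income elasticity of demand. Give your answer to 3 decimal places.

With a constant price, Q₁ = 10181.75/23.02 = 442.300 and Q₂ = 5105.84/23.02 = 221.800 (equivalently, work directly with expenditure since P cancels).
Midpoint %ΔQ = (5105.84 − 10181.75)/7643.80 = -0.66406; midpoint %ΔI = (77580 − 57700)/67640 = 0.29391.
η = -0.66406 / 0.29391 = -2.259.

-2.259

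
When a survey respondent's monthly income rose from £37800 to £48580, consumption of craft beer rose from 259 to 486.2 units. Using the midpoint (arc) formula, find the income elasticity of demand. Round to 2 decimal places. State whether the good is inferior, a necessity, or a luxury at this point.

2.44 (luxury)

ΔQ = 486.2 − 259 = 227.2; midpoint Q̄ = (259 + 486.2)/2 = 372.6.
ΔI = 48580 − 37800 = 10780; midpoint Ī = (37800 + 48580)/2 = 43190.
η = (ΔQ/Q̄) ÷ (ΔI/Ī) = (227.2/372.6) ÷ (10780/43190) = 2.44.
η > 1 ⇒ luxury.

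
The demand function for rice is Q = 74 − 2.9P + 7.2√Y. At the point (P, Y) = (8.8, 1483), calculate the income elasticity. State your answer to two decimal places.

0.43

At P = 8.8, Y = 1483: Q = 325.750.
Holding P constant, ∂Q/∂Y = 7.2/(2√Y) = 0.0934828.
η_Y = (∂Q/∂Y)·(Y/Q) = 0.0934828 × (1483/325.750) = 0.43.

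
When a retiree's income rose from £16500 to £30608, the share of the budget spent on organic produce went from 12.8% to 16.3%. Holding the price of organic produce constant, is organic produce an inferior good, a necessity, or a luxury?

luxury

The budget share rises as income rises, so η > 1.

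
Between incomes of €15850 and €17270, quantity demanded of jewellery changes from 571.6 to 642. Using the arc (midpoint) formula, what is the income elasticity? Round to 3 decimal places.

1.353

ΔQ = 642 − 571.6 = 70.4; midpoint Q̄ = (571.6 + 642)/2 = 606.8.
ΔI = 17270 − 15850 = 1420; midpoint Ī = (15850 + 17270)/2 = 16560.
η = (ΔQ/Q̄) ÷ (ΔI/Ī) = (70.4/606.8) ÷ (1420/16560) = 1.353.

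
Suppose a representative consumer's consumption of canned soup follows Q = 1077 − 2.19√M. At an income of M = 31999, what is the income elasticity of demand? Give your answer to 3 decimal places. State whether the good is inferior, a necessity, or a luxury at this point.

-0.286 (inferior good)

At M = 31999: Q = 685.247.
dQ/dM = -2.19/(2√M) = -0.00612133 at this income.
η = (dQ/dM)·(M/Q) = -0.00612133 × (31999/685.247) = -0.286.
Since η < 0, the good is an inferior good.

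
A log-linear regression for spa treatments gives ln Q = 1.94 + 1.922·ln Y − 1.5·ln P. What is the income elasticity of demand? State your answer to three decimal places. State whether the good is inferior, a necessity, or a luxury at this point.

1.922 (luxury)

In a log-linear demand, the coefficient on ln Y is the income elasticity.
So η = 1.922.
η > 1 ⇒ luxury.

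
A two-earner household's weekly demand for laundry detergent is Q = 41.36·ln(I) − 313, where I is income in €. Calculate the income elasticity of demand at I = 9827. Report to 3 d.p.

0.615

At I = 9827: Q = 67.218.
dQ/dI = 41.36/I = 0.00420881 at this income.
η = (dQ/dI)·(I/Q) = 0.00420881 × (9827/67.218) = 0.615.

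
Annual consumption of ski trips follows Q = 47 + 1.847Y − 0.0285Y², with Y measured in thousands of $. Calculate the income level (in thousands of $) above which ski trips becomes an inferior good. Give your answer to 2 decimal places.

32.40

dQ/dY = 1.847 − 0.057Y.
The good is inferior where dQ/dY < 0. Setting dQ/dY = 0 gives Y = 1.847 / 0.057 = 32.40.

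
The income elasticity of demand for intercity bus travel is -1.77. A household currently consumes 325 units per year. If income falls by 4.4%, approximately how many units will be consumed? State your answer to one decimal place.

%ΔQ ≈ η × %ΔI = -1.77 × (-4.4%) = 7.788%.
New Q ≈ 325 × (1 + 0.07788) = 350.3.

350.3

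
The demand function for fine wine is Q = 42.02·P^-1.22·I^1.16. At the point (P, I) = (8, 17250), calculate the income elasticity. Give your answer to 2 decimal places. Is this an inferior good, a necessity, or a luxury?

1.16 (luxury)

For a multiplicative demand Q = A·P^α·I^β, the income elasticity is β everywhere.
Here β = 1.16, so η = 1.16.
Since η > 1, this is a luxury.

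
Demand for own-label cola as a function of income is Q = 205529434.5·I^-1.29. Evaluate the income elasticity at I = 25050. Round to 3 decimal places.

-1.290

For Q = A·I^β the income elasticity is constant and equal to β.
Here β = -1.29, so η = -1.290.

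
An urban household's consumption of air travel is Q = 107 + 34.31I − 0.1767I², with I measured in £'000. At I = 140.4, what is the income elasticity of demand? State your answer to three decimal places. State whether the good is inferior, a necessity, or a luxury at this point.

At I = 140.4: Q = 1440.9853.
dQ/dI = 34.31 − 0.3534I = -15.30736.
η = (dQ/dI)·(I/Q) = -15.30736 × (140.4/1440.9853) = -1.491.
η < 0 ⇒ inferior good.

-1.491 (inferior good)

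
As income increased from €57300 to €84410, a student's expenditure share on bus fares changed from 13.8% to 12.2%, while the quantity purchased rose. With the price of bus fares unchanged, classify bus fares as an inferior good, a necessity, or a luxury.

Quantity rises but the budget share falls as income rises, so 0 < η < 1.

necessity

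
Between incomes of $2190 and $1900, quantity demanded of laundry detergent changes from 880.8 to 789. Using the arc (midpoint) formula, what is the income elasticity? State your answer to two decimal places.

0.78

ΔQ = 789 − 880.8 = -91.8; midpoint Q̄ = (880.8 + 789)/2 = 834.9.
ΔI = 1900 − 2190 = -290; midpoint Ī = (2190 + 1900)/2 = 2045.
η = (ΔQ/Q̄) ÷ (ΔI/Ī) = (-91.8/834.9) ÷ (-290/2045) = 0.78.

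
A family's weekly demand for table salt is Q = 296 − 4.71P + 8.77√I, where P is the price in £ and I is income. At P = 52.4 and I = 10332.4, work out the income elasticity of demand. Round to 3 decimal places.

At P = 52.4, I = 10332.4: Q = 940.653.
Holding P constant, ∂Q/∂I = 8.77/(2√I) = 0.0431389.
η_I = (∂Q/∂I)·(I/Q) = 0.0431389 × (10332.4/940.653) = 0.474.

0.474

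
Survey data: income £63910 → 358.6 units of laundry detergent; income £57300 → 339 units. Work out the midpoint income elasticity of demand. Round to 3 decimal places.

ΔQ = 339 − 358.6 = -19.6; midpoint Q̄ = (358.6 + 339)/2 = 348.8.
ΔI = 57300 − 63910 = -6610; midpoint Ī = (63910 + 57300)/2 = 60605.
η = (ΔQ/Q̄) ÷ (ΔI/Ī) = (-19.6/348.8) ÷ (-6610/60605) = 0.515.

0.515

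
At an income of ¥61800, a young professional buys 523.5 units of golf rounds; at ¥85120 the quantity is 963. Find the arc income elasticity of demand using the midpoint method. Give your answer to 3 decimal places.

1.863

ΔQ = 963 − 523.5 = 439.5; midpoint Q̄ = (523.5 + 963)/2 = 743.25.
ΔI = 85120 − 61800 = 23320; midpoint Ī = (61800 + 85120)/2 = 73460.
η = (ΔQ/Q̄) ÷ (ΔI/Ī) = (439.5/743.25) ÷ (23320/73460) = 1.863.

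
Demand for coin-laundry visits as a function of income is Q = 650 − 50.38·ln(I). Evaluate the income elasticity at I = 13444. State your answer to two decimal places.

At I = 13444: Q = 171.073.
dQ/dI = -50.38/I = -0.0037474 at this income.
η = (dQ/dI)·(I/Q) = -0.0037474 × (13444/171.073) = -0.29.

-0.29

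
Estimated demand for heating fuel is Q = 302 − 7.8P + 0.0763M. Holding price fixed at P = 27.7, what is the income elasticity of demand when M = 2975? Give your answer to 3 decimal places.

At P = 27.7, M = 2975: Q = 312.933.
Holding P constant, ∂Q/∂M = 0.0763.
η_M = (∂Q/∂M)·(M/Q) = 0.0763 × (2975/312.933) = 0.725.

0.725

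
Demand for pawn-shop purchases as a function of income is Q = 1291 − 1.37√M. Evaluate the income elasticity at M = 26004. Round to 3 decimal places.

At M = 26004: Q = 1070.077.
dQ/dM = -1.37/(2√M) = -0.00424786 at this income.
η = (dQ/dM)·(M/Q) = -0.00424786 × (26004/1070.077) = -0.103.

-0.103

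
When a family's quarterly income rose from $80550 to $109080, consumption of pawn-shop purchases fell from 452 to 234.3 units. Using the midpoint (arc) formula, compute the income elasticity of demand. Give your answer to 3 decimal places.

ΔQ = 234.3 − 452 = -217.7; midpoint Q̄ = (452 + 234.3)/2 = 343.15.
ΔI = 109080 − 80550 = 28530; midpoint Ī = (80550 + 109080)/2 = 94815.
η = (ΔQ/Q̄) ÷ (ΔI/Ī) = (-217.7/343.15) ÷ (28530/94815) = -2.108.

-2.108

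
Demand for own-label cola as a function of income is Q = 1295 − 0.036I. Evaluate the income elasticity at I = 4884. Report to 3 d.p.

-0.157

At I = 4884: Q = 1119.176.
dQ/dI = −0.036.
η = (dQ/dI)·(I/Q) = -0.036 × (4884/1119.176) = -0.157.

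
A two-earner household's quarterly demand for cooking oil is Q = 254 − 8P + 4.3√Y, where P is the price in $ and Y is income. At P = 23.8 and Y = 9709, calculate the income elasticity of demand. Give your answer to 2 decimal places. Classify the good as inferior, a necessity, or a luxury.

0.43 (necessity)

At P = 23.8, Y = 9709: Q = 487.297.
Holding P constant, ∂Q/∂Y = 4.3/(2√Y) = 0.0218198.
η_Y = (∂Q/∂Y)·(Y/Q) = 0.0218198 × (9709/487.297) = 0.43.
Since 0 < η < 1, this is a necessity.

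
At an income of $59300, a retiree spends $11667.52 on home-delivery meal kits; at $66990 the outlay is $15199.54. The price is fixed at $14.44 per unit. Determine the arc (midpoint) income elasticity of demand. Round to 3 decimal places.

With a constant price, Q₁ = 11667.52/14.44 = 808.000 and Q₂ = 15199.54/14.44 = 1052.600 (equivalently, work directly with expenditure since P cancels).
Midpoint %ΔQ = (15199.54 − 11667.52)/13433.53 = 0.26293; midpoint %ΔI = (66990 − 59300)/63145 = 0.12178.
η = 0.26293 / 0.12178 = 2.159.

2.159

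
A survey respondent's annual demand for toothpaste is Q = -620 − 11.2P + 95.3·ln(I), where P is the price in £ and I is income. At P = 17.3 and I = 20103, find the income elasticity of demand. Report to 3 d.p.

0.730

At P = 17.3, I = 20103: Q = 130.532.
Holding P constant, ∂Q/∂I = 95.3/I = 0.00474059.
η_I = (∂Q/∂I)·(I/Q) = 0.00474059 × (20103/130.532) = 0.730.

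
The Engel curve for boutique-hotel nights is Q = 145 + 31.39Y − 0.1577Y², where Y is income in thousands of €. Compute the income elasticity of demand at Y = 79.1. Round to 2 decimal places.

0.31

At Y = 79.1: Q = 1641.2501.
dQ/dY = 31.39 − 0.3154Y = 6.44186.
η = (dQ/dY)·(Y/Q) = 6.44186 × (79.1/1641.2501) = 0.31.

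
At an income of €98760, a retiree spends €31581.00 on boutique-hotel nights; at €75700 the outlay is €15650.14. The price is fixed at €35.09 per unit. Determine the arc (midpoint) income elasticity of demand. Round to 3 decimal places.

With a constant price, Q₁ = 31581.00/35.09 = 900.000 and Q₂ = 15650.14/35.09 = 446.000 (equivalently, work directly with expenditure since P cancels).
Midpoint %ΔQ = (15650.14 − 31581.00)/23615.57 = -0.67459; midpoint %ΔI = (75700 − 98760)/87230 = -0.26436.
η = -0.67459 / -0.26436 = 2.552.

2.552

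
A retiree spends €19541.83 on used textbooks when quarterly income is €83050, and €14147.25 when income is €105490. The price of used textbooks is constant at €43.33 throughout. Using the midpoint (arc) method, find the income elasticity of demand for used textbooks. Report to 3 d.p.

With a constant price, Q₁ = 19541.83/43.33 = 451.000 and Q₂ = 14147.25/43.33 = 326.500 (equivalently, work directly with expenditure since P cancels).
Midpoint %ΔQ = (14147.25 − 19541.83)/16844.54 = -0.32026; midpoint %ΔI = (105490 − 83050)/94270 = 0.23804.
η = -0.32026 / 0.23804 = -1.345.

-1.345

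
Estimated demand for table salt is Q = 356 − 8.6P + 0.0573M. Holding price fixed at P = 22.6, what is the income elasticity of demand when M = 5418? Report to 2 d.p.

At P = 22.6, M = 5418: Q = 472.091.
Holding P constant, ∂Q/∂M = 0.0573.
η_M = (∂Q/∂M)·(M/Q) = 0.0573 × (5418/472.091) = 0.66.

0.66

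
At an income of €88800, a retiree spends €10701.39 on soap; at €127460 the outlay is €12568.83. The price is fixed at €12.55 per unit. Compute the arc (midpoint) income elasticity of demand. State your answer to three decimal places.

With a constant price, Q₁ = 10701.39/12.55 = 852.700 and Q₂ = 12568.83/12.55 = 1001.500 (equivalently, work directly with expenditure since P cancels).
Midpoint %ΔQ = (12568.83 − 10701.39)/11635.11 = 0.16050; midpoint %ΔI = (127460 − 88800)/108130 = 0.35753.
η = 0.16050 / 0.35753 = 0.449.

0.449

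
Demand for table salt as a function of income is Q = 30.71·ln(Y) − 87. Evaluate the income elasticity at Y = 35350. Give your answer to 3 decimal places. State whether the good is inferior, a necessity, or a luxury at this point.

0.131 (necessity)

At Y = 35350: Q = 234.627.
dQ/dY = 30.71/Y = 0.000868741 at this income.
η = (dQ/dY)·(Y/Q) = 0.000868741 × (35350/234.627) = 0.131.
Since 0 < η < 1, the good is a necessity.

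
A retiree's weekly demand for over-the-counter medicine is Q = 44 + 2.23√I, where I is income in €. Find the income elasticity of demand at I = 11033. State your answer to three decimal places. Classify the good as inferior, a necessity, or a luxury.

0.421 (necessity)

At I = 11033: Q = 278.235.
dQ/dI = 2.23/(2√I) = 0.0106152 at this income.
η = (dQ/dI)·(I/Q) = 0.0106152 × (11033/278.235) = 0.421.
Since 0 < η < 1, the good is a necessity.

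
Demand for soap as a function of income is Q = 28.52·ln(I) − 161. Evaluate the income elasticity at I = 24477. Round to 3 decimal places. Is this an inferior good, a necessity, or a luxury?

0.224 (necessity)

At I = 24477: Q = 127.209.
dQ/dI = 28.52/I = 0.00116518 at this income.
η = (dQ/dI)·(I/Q) = 0.00116518 × (24477/127.209) = 0.224.
Since 0 < η < 1, the good is a necessity.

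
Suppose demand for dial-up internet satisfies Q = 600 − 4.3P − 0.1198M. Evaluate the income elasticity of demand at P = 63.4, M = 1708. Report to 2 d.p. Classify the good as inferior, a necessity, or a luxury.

At P = 63.4, M = 1708: Q = 122.762.
Holding P constant, ∂Q/∂M = −0.1198.
η_M = (∂Q/∂M)·(M/Q) = -0.1198 × (1708/122.762) = -1.67.
Since η < 0, this is an inferior good.

-1.67 (inferior good)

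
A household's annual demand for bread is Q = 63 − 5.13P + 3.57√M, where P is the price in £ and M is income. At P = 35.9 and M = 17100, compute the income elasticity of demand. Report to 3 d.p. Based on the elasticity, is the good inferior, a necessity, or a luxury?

0.675 (necessity)

At P = 35.9, M = 17100: Q = 345.671.
Holding P constant, ∂Q/∂M = 3.57/(2√M) = 0.0136502.
η_M = (∂Q/∂M)·(M/Q) = 0.0136502 × (17100/345.671) = 0.675.
Since 0 < η < 1, this is a necessity.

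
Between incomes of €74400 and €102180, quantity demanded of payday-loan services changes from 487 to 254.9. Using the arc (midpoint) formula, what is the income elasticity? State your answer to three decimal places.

-1.989

ΔQ = 254.9 − 487 = -232.1; midpoint Q̄ = (487 + 254.9)/2 = 370.95.
ΔI = 102180 − 74400 = 27780; midpoint Ī = (74400 + 102180)/2 = 88290.
η = (ΔQ/Q̄) ÷ (ΔI/Ī) = (-232.1/370.95) ÷ (27780/88290) = -1.989.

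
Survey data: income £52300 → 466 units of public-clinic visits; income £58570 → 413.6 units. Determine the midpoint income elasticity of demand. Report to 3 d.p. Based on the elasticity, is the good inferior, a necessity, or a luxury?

-1.053 (inferior good)

ΔQ = 413.6 − 466 = -52.4; midpoint Q̄ = (466 + 413.6)/2 = 439.8.
ΔI = 58570 − 52300 = 6270; midpoint Ī = (52300 + 58570)/2 = 55435.
η = (ΔQ/Q̄) ÷ (ΔI/Ī) = (-52.4/439.8) ÷ (6270/55435) = -1.053.
η < 0 ⇒ inferior good.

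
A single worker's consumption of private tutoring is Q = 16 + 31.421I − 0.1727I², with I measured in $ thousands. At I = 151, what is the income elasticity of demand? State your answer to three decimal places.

-3.805

At I = 151: Q = 822.8383.
dQ/dI = 31.421 − 0.3454I = -20.73440.
η = (dQ/dI)·(I/Q) = -20.73440 × (151/822.8383) = -3.805.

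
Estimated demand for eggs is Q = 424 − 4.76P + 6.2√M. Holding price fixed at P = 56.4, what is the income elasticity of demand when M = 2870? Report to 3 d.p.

0.341

At P = 56.4, M = 2870: Q = 487.685.
Holding P constant, ∂Q/∂M = 6.2/(2√M) = 0.0578656.
η_M = (∂Q/∂M)·(M/Q) = 0.0578656 × (2870/487.685) = 0.341.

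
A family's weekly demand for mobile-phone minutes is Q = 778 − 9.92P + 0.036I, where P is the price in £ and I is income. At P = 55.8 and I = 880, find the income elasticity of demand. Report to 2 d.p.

0.12

At P = 55.8, I = 880: Q = 256.144.
Holding P constant, ∂Q/∂I = 0.036.
η_I = (∂Q/∂I)·(I/Q) = 0.036 × (880/256.144) = 0.12.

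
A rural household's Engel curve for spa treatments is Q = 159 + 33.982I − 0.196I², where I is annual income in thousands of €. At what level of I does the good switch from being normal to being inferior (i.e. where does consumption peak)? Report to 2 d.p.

dQ/dI = 33.982 − 0.392I.
The good is inferior where dQ/dI < 0. Setting dQ/dI = 0 gives I = 33.982 / 0.392 = 86.69.

86.69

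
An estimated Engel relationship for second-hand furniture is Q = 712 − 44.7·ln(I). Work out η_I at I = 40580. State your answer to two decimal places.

-0.19

At I = 40580: Q = 237.687.
dQ/dI = -44.7/I = -0.00110153 at this income.
η = (dQ/dI)·(I/Q) = -0.00110153 × (40580/237.687) = -0.19.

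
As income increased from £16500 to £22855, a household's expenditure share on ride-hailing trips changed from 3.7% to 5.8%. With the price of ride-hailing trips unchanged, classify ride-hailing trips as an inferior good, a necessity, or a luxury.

The budget share rises as income rises, so η > 1.

luxury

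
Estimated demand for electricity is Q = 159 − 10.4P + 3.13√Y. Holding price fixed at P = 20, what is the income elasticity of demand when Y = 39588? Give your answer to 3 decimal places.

0.543

At P = 20, Y = 39588: Q = 573.768.
Holding P constant, ∂Q/∂Y = 3.13/(2√Y) = 0.00786561.
η_Y = (∂Q/∂Y)·(Y/Q) = 0.00786561 × (39588/573.768) = 0.543.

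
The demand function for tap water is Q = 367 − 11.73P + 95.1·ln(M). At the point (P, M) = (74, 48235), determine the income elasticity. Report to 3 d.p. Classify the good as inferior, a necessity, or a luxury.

At P = 74, M = 48235: Q = 524.523.
Holding P constant, ∂Q/∂M = 95.1/M = 0.0019716.
η_M = (∂Q/∂M)·(M/Q) = 0.0019716 × (48235/524.523) = 0.181.
Since 0 < η < 1, this is a necessity.

0.181 (necessity)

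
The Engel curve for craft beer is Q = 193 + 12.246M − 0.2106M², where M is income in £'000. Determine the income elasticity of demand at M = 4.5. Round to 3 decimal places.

0.191

At M = 4.5: Q = 243.8424.
dQ/dM = 12.246 − 0.4212M = 10.35060.
η = (dQ/dM)·(M/Q) = 10.35060 × (4.5/243.8424) = 0.191.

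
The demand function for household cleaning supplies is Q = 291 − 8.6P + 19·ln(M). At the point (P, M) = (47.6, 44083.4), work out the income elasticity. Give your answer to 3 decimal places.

At P = 47.6, M = 44083.4: Q = 84.823.
Holding P constant, ∂Q/∂M = 19/M = 0.000431001.
η_M = (∂Q/∂M)·(M/Q) = 0.000431001 × (44083.4/84.823) = 0.224.

0.224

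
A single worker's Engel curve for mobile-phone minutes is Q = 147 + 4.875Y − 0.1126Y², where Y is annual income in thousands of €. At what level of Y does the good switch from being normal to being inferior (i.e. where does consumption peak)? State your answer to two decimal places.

21.65

dQ/dY = 4.875 − 0.2252Y.
The good is inferior where dQ/dY < 0. Setting dQ/dY = 0 gives Y = 4.875 / 0.2252 = 21.65.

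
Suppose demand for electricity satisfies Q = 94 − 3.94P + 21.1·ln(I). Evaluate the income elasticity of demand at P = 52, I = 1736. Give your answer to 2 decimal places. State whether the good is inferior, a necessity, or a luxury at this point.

0.45 (necessity)

At P = 52, I = 1736: Q = 46.512.
Holding P constant, ∂Q/∂I = 21.1/I = 0.0121544.
η_I = (∂Q/∂I)·(I/Q) = 0.0121544 × (1736/46.512) = 0.45.
Since 0 < η < 1, this is a necessity.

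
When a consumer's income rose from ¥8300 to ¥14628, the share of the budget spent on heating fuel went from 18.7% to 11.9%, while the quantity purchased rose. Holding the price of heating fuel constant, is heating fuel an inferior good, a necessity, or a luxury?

Quantity rises but the budget share falls as income rises, so 0 < η < 1.

necessity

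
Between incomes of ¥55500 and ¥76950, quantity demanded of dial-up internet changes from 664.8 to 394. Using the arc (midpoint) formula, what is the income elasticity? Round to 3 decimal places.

-1.579

ΔQ = 394 − 664.8 = -270.8; midpoint Q̄ = (664.8 + 394)/2 = 529.4.
ΔI = 76950 − 55500 = 21450; midpoint Ī = (55500 + 76950)/2 = 66225.
η = (ΔQ/Q̄) ÷ (ΔI/Ī) = (-270.8/529.4) ÷ (21450/66225) = -1.579.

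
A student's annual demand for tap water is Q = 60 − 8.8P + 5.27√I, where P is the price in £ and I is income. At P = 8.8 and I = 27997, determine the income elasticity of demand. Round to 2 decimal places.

0.51

At P = 8.8, I = 27997: Q = 864.352.
Holding P constant, ∂Q/∂I = 5.27/(2√I) = 0.015748.
η_I = (∂Q/∂I)·(I/Q) = 0.015748 × (27997/864.352) = 0.51.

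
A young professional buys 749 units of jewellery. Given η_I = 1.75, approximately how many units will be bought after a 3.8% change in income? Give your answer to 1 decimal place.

%ΔQ ≈ η × %ΔI = 1.75 × 3.8% = 6.65%.
New Q ≈ 749 × (1 + 0.0665) = 798.8.

798.8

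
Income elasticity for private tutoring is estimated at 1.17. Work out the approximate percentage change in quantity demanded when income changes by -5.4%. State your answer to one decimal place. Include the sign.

%ΔQ ≈ η × %ΔI = 1.17 × (-5.4%) = -6.3%.

-6.3%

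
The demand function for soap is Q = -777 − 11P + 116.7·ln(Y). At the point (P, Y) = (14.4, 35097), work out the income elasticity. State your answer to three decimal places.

0.408

At P = 14.4, Y = 35097: Q = 285.967.
Holding P constant, ∂Q/∂Y = 116.7/Y = 0.00332507.
η_Y = (∂Q/∂Y)·(Y/Q) = 0.00332507 × (35097/285.967) = 0.408.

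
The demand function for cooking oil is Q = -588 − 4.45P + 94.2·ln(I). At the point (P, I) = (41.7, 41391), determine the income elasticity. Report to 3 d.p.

At P = 41.7, I = 41391: Q = 227.858.
Holding P constant, ∂Q/∂I = 94.2/I = 0.00227586.
η_I = (∂Q/∂I)·(I/Q) = 0.00227586 × (41391/227.858) = 0.413.

0.413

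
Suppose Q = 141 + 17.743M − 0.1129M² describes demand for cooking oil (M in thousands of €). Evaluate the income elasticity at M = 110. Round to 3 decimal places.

-1.074

At M = 110: Q = 726.6400.
dQ/dM = 17.743 − 0.2258M = -7.09500.
η = (dQ/dM)·(M/Q) = -7.09500 × (110/726.6400) = -1.074.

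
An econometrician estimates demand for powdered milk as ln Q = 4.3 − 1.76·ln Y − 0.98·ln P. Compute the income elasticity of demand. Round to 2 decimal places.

-1.76

In a log-linear demand, the coefficient on ln Y is the income elasticity.
So η = -1.76.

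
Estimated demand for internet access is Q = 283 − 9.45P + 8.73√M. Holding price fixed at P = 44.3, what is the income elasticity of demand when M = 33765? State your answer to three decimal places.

0.546

At P = 44.3, M = 33765: Q = 1468.525.
Holding P constant, ∂Q/∂M = 8.73/(2√M) = 0.0237548.
η_M = (∂Q/∂M)·(M/Q) = 0.0237548 × (33765/1468.525) = 0.546.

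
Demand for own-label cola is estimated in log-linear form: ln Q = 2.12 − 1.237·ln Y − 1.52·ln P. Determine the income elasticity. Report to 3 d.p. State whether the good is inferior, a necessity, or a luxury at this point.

In a log-linear demand, the coefficient on ln Y is the income elasticity.
So η = -1.237.
η < 0 ⇒ inferior good.

-1.237 (inferior good)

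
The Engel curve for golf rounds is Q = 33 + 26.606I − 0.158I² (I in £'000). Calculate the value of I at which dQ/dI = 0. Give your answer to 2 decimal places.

dQ/dI = 26.606 − 0.316I.
The good is inferior where dQ/dI < 0. Setting dQ/dI = 0 gives I = 26.606 / 0.316 = 84.20.

84.20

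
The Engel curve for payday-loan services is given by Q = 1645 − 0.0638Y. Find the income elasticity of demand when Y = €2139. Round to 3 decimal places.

-0.090

At Y = 2139: Q = 1508.532.
dQ/dY = −0.0638.
η = (dQ/dY)·(Y/Q) = -0.0638 × (2139/1508.532) = -0.090.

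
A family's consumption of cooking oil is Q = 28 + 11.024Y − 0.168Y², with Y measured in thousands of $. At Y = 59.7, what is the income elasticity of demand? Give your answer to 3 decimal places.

At Y = 59.7: Q = 87.3657.
dQ/dY = 11.024 − 0.336Y = -9.03520.
η = (dQ/dY)·(Y/Q) = -9.03520 × (59.7/87.3657) = -6.174.

-6.174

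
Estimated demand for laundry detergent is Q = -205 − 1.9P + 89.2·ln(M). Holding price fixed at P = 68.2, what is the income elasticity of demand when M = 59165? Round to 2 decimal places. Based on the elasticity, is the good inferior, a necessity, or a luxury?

0.14 (necessity)

At P = 68.2, M = 59165: Q = 645.557.
Holding P constant, ∂Q/∂M = 89.2/M = 0.00150765.
η_M = (∂Q/∂M)·(M/Q) = 0.00150765 × (59165/645.557) = 0.14.
Since 0 < η < 1, this is a necessity.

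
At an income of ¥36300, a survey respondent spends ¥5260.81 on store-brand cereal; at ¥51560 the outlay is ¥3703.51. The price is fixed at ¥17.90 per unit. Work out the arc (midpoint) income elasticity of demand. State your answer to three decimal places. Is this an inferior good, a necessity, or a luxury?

-1.000 (inferior good)

With a constant price, Q₁ = 5260.81/17.90 = 293.900 and Q₂ = 3703.51/17.90 = 206.900 (equivalently, work directly with expenditure since P cancels).
Midpoint %ΔQ = (3703.51 − 5260.81)/4482.16 = -0.34744; midpoint %ΔI = (51560 − 36300)/43930 = 0.34737.
η = -0.34744 / 0.34737 = -1.000.
η < 0 ⇒ inferior good.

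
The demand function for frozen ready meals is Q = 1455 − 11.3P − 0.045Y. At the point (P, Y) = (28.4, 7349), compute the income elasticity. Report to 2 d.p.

At P = 28.4, Y = 7349: Q = 803.375.
Holding P constant, ∂Q/∂Y = −0.045.
η_Y = (∂Q/∂Y)·(Y/Q) = -0.045 × (7349/803.375) = -0.41.

-0.41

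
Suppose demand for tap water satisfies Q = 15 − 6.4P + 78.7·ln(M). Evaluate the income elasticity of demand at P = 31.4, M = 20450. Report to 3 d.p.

0.132

At P = 31.4, M = 20450: Q = 595.196.
Holding P constant, ∂Q/∂M = 78.7/M = 0.00384841.
η_M = (∂Q/∂M)·(M/Q) = 0.00384841 × (20450/595.196) = 0.132.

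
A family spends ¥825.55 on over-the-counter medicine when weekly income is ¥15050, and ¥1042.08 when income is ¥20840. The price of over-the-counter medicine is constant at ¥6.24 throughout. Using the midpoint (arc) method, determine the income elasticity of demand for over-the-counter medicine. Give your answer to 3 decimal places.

0.719

With a constant price, Q₁ = 825.55/6.24 = 132.300 and Q₂ = 1042.08/6.24 = 167.000 (equivalently, work directly with expenditure since P cancels).
Midpoint %ΔQ = (1042.08 − 825.55)/933.82 = 0.23188; midpoint %ΔI = (20840 − 15050)/17945 = 0.32265.
η = 0.23188 / 0.32265 = 0.719.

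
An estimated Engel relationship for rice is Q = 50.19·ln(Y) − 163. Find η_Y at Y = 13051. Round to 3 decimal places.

0.161

At Y = 13051: Q = 312.632.
dQ/dY = 50.19/Y = 0.00384568 at this income.
η = (dQ/dY)·(Y/Q) = 0.00384568 × (13051/312.632) = 0.161.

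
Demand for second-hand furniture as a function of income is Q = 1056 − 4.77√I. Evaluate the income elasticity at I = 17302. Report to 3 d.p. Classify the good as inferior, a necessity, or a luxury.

At I = 17302: Q = 428.568.
dQ/dI = -4.77/(2√I) = -0.0181318 at this income.
η = (dQ/dI)·(I/Q) = -0.0181318 × (17302/428.568) = -0.732.
Since η < 0, the good is an inferior good.

-0.732 (inferior good)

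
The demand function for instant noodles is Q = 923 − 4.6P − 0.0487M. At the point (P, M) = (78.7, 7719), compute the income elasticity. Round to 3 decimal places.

-2.031

At P = 78.7, M = 7719: Q = 185.065.
Holding P constant, ∂Q/∂M = −0.0487.
η_M = (∂Q/∂M)·(M/Q) = -0.0487 × (7719/185.065) = -2.031.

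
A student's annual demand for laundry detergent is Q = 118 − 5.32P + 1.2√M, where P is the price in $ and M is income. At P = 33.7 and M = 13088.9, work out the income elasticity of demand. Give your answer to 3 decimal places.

At P = 33.7, M = 13088.9: Q = 76.004.
Holding P constant, ∂Q/∂M = 1.2/(2√M) = 0.00524445.
η_M = (∂Q/∂M)·(M/Q) = 0.00524445 × (13088.9/76.004) = 0.903.

0.903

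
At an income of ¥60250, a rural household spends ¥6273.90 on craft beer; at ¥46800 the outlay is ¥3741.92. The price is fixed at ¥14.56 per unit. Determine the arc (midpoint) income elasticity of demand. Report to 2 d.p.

2.01

With a constant price, Q₁ = 6273.90/14.56 = 430.900 and Q₂ = 3741.92/14.56 = 257.000 (equivalently, work directly with expenditure since P cancels).
Midpoint %ΔQ = (3741.92 − 6273.90)/5007.91 = -0.50560; midpoint %ΔI = (46800 − 60250)/53525 = -0.25128.
η = -0.50560 / -0.25128 = 2.01.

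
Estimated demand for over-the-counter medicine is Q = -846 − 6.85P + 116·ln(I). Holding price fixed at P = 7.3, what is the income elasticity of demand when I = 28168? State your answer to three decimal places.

At P = 7.3, I = 28168: Q = 292.524.
Holding P constant, ∂Q/∂I = 116/I = 0.00411815.
η_I = (∂Q/∂I)·(I/Q) = 0.00411815 × (28168/292.524) = 0.397.

0.397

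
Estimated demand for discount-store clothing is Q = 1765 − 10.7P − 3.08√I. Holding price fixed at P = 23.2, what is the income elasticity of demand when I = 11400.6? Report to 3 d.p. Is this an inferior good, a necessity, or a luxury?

-0.138 (inferior good)

At P = 23.2, I = 11400.6: Q = 1187.897.
Holding P constant, ∂Q/∂I = -3.08/(2√I) = -0.014423.
η_I = (∂Q/∂I)·(I/Q) = -0.014423 × (11400.6/1187.897) = -0.138.
Since η < 0, this is an inferior good.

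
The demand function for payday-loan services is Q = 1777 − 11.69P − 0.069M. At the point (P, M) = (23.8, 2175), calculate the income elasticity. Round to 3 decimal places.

-0.111

At P = 23.8, M = 2175: Q = 1348.703.
Holding P constant, ∂Q/∂M = −0.069.
η_M = (∂Q/∂M)·(M/Q) = -0.069 × (2175/1348.703) = -0.111.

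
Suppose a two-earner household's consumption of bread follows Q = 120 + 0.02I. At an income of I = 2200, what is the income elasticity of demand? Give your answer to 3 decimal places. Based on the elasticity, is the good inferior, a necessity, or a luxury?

At I = 2200: Q = 164.000.
dQ/dI = 0.02.
η = (dQ/dI)·(I/Q) = 0.02 × (2200/164.000) = 0.268.
Since 0 < η < 1, the good is a necessity.

0.268 (necessity)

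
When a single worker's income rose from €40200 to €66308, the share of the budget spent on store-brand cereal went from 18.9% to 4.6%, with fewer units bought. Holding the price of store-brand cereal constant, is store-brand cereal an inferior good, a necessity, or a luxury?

inferior good

Quantity demanded falls as income rises, so η < 0.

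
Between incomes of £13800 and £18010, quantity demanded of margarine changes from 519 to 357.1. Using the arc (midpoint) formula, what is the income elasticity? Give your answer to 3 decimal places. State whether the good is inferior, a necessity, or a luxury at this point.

ΔQ = 357.1 − 519 = -161.9; midpoint Q̄ = (519 + 357.1)/2 = 438.05.
ΔI = 18010 − 13800 = 4210; midpoint Ī = (13800 + 18010)/2 = 15905.
η = (ΔQ/Q̄) ÷ (ΔI/Ī) = (-161.9/438.05) ÷ (4210/15905) = -1.396.
η < 0 ⇒ inferior good.

-1.396 (inferior good)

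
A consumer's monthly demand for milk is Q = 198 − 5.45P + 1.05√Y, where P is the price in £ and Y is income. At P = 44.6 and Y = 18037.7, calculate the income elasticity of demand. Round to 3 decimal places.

0.735

At P = 44.6, Y = 18037.7: Q = 95.950.
Holding P constant, ∂Q/∂Y = 1.05/(2√Y) = 0.00390903.
η_Y = (∂Q/∂Y)·(Y/Q) = 0.00390903 × (18037.7/95.950) = 0.735.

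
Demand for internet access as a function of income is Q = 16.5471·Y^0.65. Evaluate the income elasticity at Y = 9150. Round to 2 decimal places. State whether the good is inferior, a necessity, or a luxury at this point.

For Q = A·Y^β the income elasticity is constant and equal to β.
Here β = 0.65, so η = 0.65.
Since 0 < η < 1, the good is a necessity.

0.65 (necessity)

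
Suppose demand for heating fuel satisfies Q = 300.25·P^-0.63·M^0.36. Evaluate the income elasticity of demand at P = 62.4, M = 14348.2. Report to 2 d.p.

For a multiplicative demand Q = A·P^α·M^β, the income elasticity is β everywhere.
Here β = 0.36, so η = 0.36.

0.36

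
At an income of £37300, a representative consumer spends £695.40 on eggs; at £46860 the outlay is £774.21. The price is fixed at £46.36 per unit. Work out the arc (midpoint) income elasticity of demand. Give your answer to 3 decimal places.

With a constant price, Q₁ = 695.40/46.36 = 15.000 and Q₂ = 774.21/46.36 = 16.700 (equivalently, work directly with expenditure since P cancels).
Midpoint %ΔQ = (774.21 − 695.40)/734.81 = 0.10725; midpoint %ΔI = (46860 − 37300)/42080 = 0.22719.
η = 0.10725 / 0.22719 = 0.472.

0.472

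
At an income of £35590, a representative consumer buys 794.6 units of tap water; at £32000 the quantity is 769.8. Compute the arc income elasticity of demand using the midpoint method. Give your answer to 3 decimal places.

ΔQ = 769.8 − 794.6 = -24.8; midpoint Q̄ = (794.6 + 769.8)/2 = 782.2.
ΔI = 32000 − 35590 = -3590; midpoint Ī = (35590 + 32000)/2 = 33795.
η = (ΔQ/Q̄) ÷ (ΔI/Ī) = (-24.8/782.2) ÷ (-3590/33795) = 0.298.

0.298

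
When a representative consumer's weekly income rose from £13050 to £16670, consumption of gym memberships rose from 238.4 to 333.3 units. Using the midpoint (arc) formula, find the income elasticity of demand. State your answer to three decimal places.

ΔQ = 333.3 − 238.4 = 94.9; midpoint Q̄ = (238.4 + 333.3)/2 = 285.85.
ΔI = 16670 − 13050 = 3620; midpoint Ī = (13050 + 16670)/2 = 14860.
η = (ΔQ/Q̄) ÷ (ΔI/Ī) = (94.9/285.85) ÷ (3620/14860) = 1.363.

1.363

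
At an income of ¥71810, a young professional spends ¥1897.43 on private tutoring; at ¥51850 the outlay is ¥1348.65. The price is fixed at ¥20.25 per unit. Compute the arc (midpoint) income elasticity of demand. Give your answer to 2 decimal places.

With a constant price, Q₁ = 1897.43/20.25 = 93.700 and Q₂ = 1348.65/20.25 = 66.600 (equivalently, work directly with expenditure since P cancels).
Midpoint %ΔQ = (1348.65 − 1897.43)/1623.04 = -0.33812; midpoint %ΔI = (51850 − 71810)/61830 = -0.32282.
η = -0.33812 / -0.32282 = 1.05.

1.05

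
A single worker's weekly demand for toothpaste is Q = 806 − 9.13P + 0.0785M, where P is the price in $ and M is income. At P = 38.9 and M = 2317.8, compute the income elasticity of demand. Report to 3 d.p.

0.288

At P = 38.9, M = 2317.8: Q = 632.790.
Holding P constant, ∂Q/∂M = 0.0785.
η_M = (∂Q/∂M)·(M/Q) = 0.0785 × (2317.8/632.790) = 0.288.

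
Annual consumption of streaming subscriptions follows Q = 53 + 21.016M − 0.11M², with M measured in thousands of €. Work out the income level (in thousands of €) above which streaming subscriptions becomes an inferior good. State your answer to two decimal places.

95.53

dQ/dM = 21.016 − 0.22M.
The good is inferior where dQ/dM < 0. Setting dQ/dM = 0 gives M = 21.016 / 0.22 = 95.53.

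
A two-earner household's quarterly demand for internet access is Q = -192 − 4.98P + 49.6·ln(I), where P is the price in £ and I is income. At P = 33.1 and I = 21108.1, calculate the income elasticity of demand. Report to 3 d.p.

At P = 33.1, I = 21108.1: Q = 137.050.
Holding P constant, ∂Q/∂I = 49.6/I = 0.00234981.
η_I = (∂Q/∂I)·(I/Q) = 0.00234981 × (21108.1/137.050) = 0.362.

0.362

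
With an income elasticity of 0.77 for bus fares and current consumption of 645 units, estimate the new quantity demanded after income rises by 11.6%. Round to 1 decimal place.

702.6

%ΔQ ≈ η × %ΔI = 0.77 × 11.6% = 8.932%.
New Q ≈ 645 × (1 + 0.08932) = 702.6.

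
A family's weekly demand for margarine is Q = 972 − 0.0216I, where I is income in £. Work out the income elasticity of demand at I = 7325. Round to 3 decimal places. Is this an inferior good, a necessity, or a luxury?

-0.194 (inferior good)

At I = 7325: Q = 813.780.
dQ/dI = −0.0216.
η = (dQ/dI)·(I/Q) = -0.0216 × (7325/813.780) = -0.194.
Since η < 0, the good is an inferior good.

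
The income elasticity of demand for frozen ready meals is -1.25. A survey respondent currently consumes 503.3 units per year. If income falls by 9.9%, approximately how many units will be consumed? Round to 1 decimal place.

%ΔQ ≈ η × %ΔI = -1.25 × (-9.9%) = 12.375%.
New Q ≈ 503.3 × (1 + 0.12375) = 565.6.

565.6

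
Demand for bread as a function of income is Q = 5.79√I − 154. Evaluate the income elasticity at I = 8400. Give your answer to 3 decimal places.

At I = 8400: Q = 376.662.
dQ/dI = 5.79/(2√I) = 0.031587 at this income.
η = (dQ/dI)·(I/Q) = 0.031587 × (8400/376.662) = 0.704.

0.704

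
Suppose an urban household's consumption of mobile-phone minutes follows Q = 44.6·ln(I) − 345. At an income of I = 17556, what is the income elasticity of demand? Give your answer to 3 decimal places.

0.491

At I = 17556: Q = 90.883.
dQ/dI = 44.6/I = 0.00254044 at this income.
η = (dQ/dI)·(I/Q) = 0.00254044 × (17556/90.883) = 0.491.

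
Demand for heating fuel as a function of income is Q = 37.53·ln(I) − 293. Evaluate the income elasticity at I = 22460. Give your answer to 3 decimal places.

0.452

At I = 22460: Q = 83.032.
dQ/dI = 37.53/I = 0.00167097 at this income.
η = (dQ/dI)·(I/Q) = 0.00167097 × (22460/83.032) = 0.452.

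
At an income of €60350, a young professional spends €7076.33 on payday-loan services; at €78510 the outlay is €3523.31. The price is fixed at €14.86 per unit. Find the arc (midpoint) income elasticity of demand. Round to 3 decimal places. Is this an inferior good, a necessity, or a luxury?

-2.563 (inferior good)

With a constant price, Q₁ = 7076.33/14.86 = 476.200 and Q₂ = 3523.31/14.86 = 237.100 (equivalently, work directly with expenditure since P cancels).
Midpoint %ΔQ = (3523.31 − 7076.33)/5299.82 = -0.67040; midpoint %ΔI = (78510 − 60350)/69430 = 0.26156.
η = -0.67040 / 0.26156 = -2.563.
η < 0 ⇒ inferior good.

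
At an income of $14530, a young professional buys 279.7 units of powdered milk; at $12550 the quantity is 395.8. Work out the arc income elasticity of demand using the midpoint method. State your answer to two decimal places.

ΔQ = 395.8 − 279.7 = 116.1; midpoint Q̄ = (279.7 + 395.8)/2 = 337.75.
ΔI = 12550 − 14530 = -1980; midpoint Ī = (14530 + 12550)/2 = 13540.
η = (ΔQ/Q̄) ÷ (ΔI/Ī) = (116.1/337.75) ÷ (-1980/13540) = -2.35.

-2.35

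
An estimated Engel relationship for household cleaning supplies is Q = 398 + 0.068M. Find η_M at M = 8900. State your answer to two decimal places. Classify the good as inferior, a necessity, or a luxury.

0.60 (necessity)

At M = 8900: Q = 1003.200.
dQ/dM = 0.068.
η = (dQ/dM)·(M/Q) = 0.068 × (8900/1003.200) = 0.60.
Since 0 < η < 1, the good is a necessity.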